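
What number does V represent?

V: V=5

5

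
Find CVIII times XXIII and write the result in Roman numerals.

CVIII = 108
XXIII = 23
108 × 23 = 2484

MMCDLXXXIV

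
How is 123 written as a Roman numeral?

Convert 123 to Roman numerals:
  123 contains 1×100 (C)
  23 contains 2×10 (XX)
  3 contains 3×1 (III)

CXXIII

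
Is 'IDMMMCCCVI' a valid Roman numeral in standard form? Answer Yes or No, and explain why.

'IDMMMCCCVI': Invalid subtractive combination: ID

No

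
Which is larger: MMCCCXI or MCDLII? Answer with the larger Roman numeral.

MMCCCXI = 2311
MCDLII = 1452
2311 is larger

MMCCCXI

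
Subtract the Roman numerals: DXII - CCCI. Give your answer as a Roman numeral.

DXII = 512
CCCI = 301
512 - 301 = 211

CCXI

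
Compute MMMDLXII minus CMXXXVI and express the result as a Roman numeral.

MMMDLXII = 3562
CMXXXVI = 936
3562 - 936 = 2626

MMDCXXVI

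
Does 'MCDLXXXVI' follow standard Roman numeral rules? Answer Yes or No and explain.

'MCDLXXXVI': Check the rules: uses only the symbols I, V, X, L, C, D, M; no symbol is repeated more than three times in a row; V, L and D each appear at most once; the only place a smaller symbol precedes a larger one is the allowed subtractive pair CD, the symbol right after such a pair (if any) is smaller than the pair's first symbol, and otherwise the values never increase from left to right. Value: M (1000) + CD (400) + L (50) + X (10) + X (10) + X (10) + V (5) + I (1) = 1486. So it is a valid standard Roman numeral.

Yes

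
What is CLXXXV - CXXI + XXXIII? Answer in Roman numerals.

CLXXXV = 185, CXXI = 121, XXXIII = 33
185 - 121 = 64
64 + 33 = 97

XCVII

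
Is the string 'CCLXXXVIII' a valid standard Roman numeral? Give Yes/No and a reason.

'CCLXXXVIII': Check the rules: uses only the symbols I, V, X, L, C, D, M; no symbol is repeated more than three times in a row; V, L and D each appear at most once; no smaller symbol precedes a larger one (values never increase from left to right). Value: C (100) + C (100) + L (50) + X (10) + X (10) + X (10) + V (5) + I (1) + I (1) + I (1) = 288. So it is a valid standard Roman numeral.

Yes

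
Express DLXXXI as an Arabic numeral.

DLXXXI: D=500, L=50, X=10, X=10, X=10, I=1
500 + 50 + 10 + 10 + 10 + 1 = 581

581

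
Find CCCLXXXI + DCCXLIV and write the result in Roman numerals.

CCCLXXXI = 381
DCCXLIV = 744
381 + 744 = 1125

MCXXV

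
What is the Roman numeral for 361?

Convert 361 to Roman numerals:
  361 contains 3×100 (CCC)
  61 contains 1×50 (L)
  11 contains 1×10 (X)
  1 contains 1×1 (I)

CCCLXI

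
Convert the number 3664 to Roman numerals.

Convert 3664 to Roman numerals:
  3664 contains 3×1000 (MMM)
  664 contains 1×500 (D)
  164 contains 1×100 (C)
  64 contains 1×50 (L)
  14 contains 1×10 (X)
  4 contains 1×4 (IV)

MMMDCLXIV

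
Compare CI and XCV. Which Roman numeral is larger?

CI = 101
XCV = 95
101 is larger

CI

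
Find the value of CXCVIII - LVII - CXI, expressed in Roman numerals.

CXCVIII = 198, LVII = 57, CXI = 111
198 - 57 = 141
141 - 111 = 30

XXX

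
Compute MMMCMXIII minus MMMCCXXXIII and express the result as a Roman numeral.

MMMCMXIII = 3913
MMMCCXXXIII = 3233
3913 - 3233 = 680

DCLXXX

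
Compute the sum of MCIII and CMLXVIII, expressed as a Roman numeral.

MCIII = 1103
CMLXVIII = 968
1103 + 968 = 2071

MMLXXI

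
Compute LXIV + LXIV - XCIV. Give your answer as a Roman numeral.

LXIV = 64, LXIV = 64, XCIV = 94
64 + 64 = 128
128 - 94 = 34

XXXIV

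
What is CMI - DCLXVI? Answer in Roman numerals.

CMI = 901
DCLXVI = 666
901 - 666 = 235

CCXXXV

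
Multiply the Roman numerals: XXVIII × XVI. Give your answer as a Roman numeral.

XXVIII = 28
XVI = 16
28 × 16 = 448

CDXLVIII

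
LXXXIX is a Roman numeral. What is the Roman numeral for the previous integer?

LXXXIX = 89; previous is 88

LXXXVIII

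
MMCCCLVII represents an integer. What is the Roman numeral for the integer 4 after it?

MMCCCLVII = 2357
2357 + 4 = 2361

MMCCCLXI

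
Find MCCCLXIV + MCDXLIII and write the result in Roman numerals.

MCCCLXIV = 1364
MCDXLIII = 1443
1364 + 1443 = 2807

MMDCCCVII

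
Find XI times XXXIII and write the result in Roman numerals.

XI = 11
XXXIII = 33
11 × 33 = 363

CCCLXIII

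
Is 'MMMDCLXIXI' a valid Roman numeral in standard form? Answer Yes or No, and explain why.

'MMMDCLXIXI': I cannot come right after the subtractive pair IX: once I is subtracted in IX, the next symbol must be smaller than I

No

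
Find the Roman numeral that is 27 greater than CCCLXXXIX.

CCCLXXXIX = 389
389 + 27 = 416

CDXVI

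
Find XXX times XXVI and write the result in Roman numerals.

XXX = 30
XXVI = 26
30 × 26 = 780

DCCLXXX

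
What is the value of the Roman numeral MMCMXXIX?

MMCMXXIX: M=1000, M=1000, CM=900, X=10, X=10, IX=9
1000 + 1000 + 900 + 10 + 10 + 9 = 2929

2929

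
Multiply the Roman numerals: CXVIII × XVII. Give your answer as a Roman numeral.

CXVIII = 118
XVII = 17
118 × 17 = 2006

MMVI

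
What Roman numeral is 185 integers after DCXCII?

DCXCII = 692
692 + 185 = 877

DCCCLXXVII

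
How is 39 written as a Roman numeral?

Convert 39 to Roman numerals:
  39 contains 3×10 (XXX)
  9 contains 1×9 (IX)

XXXIX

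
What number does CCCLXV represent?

CCCLXV: C=100, C=100, C=100, L=50, X=10, V=5
100 + 100 + 100 + 50 + 10 + 5 = 365

365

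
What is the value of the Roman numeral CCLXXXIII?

CCLXXXIII: C=100, C=100, L=50, X=10, X=10, X=10, I=1, I=1, I=1
100 + 100 + 50 + 10 + 10 + 10 + 1 + 1 + 1 = 283

283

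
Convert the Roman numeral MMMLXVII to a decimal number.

MMMLXVII: M=1000, M=1000, M=1000, L=50, X=10, V=5, I=1, I=1
1000 + 1000 + 1000 + 50 + 10 + 5 + 1 + 1 = 3067

3067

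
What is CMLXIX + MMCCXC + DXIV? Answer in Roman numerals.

CMLXIX = 969, MMCCXC = 2290, DXIV = 514
969 + 2290 = 3259
3259 + 514 = 3773

MMMDCCLXXIII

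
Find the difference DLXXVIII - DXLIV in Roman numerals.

DLXXVIII = 578
DXLIV = 544
578 - 544 = 34

XXXIV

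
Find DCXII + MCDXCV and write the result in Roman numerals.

DCXII = 612
MCDXCV = 1495
612 + 1495 = 2107

MMCVII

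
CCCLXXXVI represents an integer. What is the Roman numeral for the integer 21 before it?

CCCLXXXVI = 386
386 - 21 = 365

CCCLXV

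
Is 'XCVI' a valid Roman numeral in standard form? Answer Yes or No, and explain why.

'XCVI': Check the rules: uses only the symbols I, V, X, L, C, D, M; no symbol is repeated more than three times in a row; V, L and D each appear at most once; the only place a smaller symbol precedes a larger one is the allowed subtractive pair XC, the symbol right after such a pair (if any) is smaller than the pair's first symbol, and otherwise the values never increase from left to right. Value: XC (90) + V (5) + I (1) = 96. So it is a valid standard Roman numeral.

Yes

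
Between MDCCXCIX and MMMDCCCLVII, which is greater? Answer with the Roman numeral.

MDCCXCIX = 1799
MMMDCCCLVII = 3857
3857 is larger

MMMDCCCLVII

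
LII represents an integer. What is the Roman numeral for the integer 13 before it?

LII = 52
52 - 13 = 39

XXXIX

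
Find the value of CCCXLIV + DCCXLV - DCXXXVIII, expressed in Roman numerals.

CCCXLIV = 344, DCCXLV = 745, DCXXXVIII = 638
344 + 745 = 1089
1089 - 638 = 451

CDLI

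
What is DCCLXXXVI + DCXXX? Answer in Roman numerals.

DCCLXXXVI = 786
DCXXX = 630
786 + 630 = 1416

MCDXVI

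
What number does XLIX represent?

XLIX: XL=40, IX=9
40 + 9 = 49

49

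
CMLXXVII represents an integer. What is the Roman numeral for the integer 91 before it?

CMLXXVII = 977
977 - 91 = 886

DCCCLXXXVI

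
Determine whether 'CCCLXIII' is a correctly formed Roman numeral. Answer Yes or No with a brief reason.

'CCCLXIII': Check the rules: uses only the symbols I, V, X, L, C, D, M; no symbol is repeated more than three times in a row; V, L and D each appear at most once; no smaller symbol precedes a larger one (values never increase from left to right). Value: C (100) + C (100) + C (100) + L (50) + X (10) + I (1) + I (1) + I (1) = 363. So it is a valid standard Roman numeral.

Yes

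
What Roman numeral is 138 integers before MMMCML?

MMMCML = 3950
3950 - 138 = 3812

MMMDCCCXII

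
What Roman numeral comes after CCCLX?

CCCLX = 360, so the next integer is 360 + 1 = 361

CCCLXI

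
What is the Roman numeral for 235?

Convert 235 to Roman numerals:
  235 contains 2×100 (CC)
  35 contains 3×10 (XXX)
  5 contains 1×5 (V)

CCXXXV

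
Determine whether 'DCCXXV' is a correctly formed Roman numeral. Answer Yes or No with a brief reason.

'DCCXXV': Check the rules: uses only the symbols I, V, X, L, C, D, M; no symbol is repeated more than three times in a row; V, L and D each appear at most once; no smaller symbol precedes a larger one (values never increase from left to right). Value: D (500) + C (100) + C (100) + X (10) + X (10) + V (5) = 725. So it is a valid standard Roman numeral.

Yes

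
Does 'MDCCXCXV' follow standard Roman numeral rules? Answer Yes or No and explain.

'MDCCXCXV': X cannot come right after the subtractive pair XC: once X is subtracted in XC, the next symbol must be smaller than X

No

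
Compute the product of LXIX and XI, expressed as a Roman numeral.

LXIX = 69
XI = 11
69 × 11 = 759

DCCLIX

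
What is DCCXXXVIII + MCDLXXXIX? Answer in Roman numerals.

DCCXXXVIII = 738
MCDLXXXIX = 1489
738 + 1489 = 2227

MMCCXXVII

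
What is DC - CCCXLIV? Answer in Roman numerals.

DC = 600
CCCXLIV = 344
600 - 344 = 256

CCLVI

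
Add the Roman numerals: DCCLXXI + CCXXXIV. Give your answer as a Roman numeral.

DCCLXXI = 771
CCXXXIV = 234
771 + 234 = 1005

MV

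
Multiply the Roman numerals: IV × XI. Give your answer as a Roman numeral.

IV = 4
XI = 11
4 × 11 = 44

XLIV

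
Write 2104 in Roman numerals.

Convert 2104 to Roman numerals:
  2104 contains 2×1000 (MM)
  104 contains 1×100 (C)
  4 contains 1×4 (IV)

MMCIV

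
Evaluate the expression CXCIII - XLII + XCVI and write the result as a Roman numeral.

CXCIII = 193, XLII = 42, XCVI = 96
193 - 42 = 151
151 + 96 = 247

CCXLVII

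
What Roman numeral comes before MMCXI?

MMCXI = 2111, so the previous integer is 2111 - 1 = 2110

MMCX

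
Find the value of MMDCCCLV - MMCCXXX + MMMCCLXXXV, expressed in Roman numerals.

MMDCCCLV = 2855, MMCCXXX = 2230, MMMCCLXXXV = 3285
2855 - 2230 = 625
625 + 3285 = 3910

MMMCMX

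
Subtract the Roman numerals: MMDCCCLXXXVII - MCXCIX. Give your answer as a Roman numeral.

MMDCCCLXXXVII = 2887
MCXCIX = 1199
2887 - 1199 = 1688

MDCLXXXVIII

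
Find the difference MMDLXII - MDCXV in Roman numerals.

MMDLXII = 2562
MDCXV = 1615
2562 - 1615 = 947

CMXLVII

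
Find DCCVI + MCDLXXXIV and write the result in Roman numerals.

DCCVI = 706
MCDLXXXIV = 1484
706 + 1484 = 2190

MMCXC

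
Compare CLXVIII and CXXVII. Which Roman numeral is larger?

CLXVIII = 168
CXXVII = 127
168 is larger

CLXVIII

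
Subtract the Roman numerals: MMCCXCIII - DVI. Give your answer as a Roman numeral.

MMCCXCIII = 2293
DVI = 506
2293 - 506 = 1787

MDCCLXXXVII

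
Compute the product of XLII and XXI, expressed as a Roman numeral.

XLII = 42
XXI = 21
42 × 21 = 882

DCCCLXXXII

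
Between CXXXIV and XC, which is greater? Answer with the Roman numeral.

CXXXIV = 134
XC = 90
134 is larger

CXXXIV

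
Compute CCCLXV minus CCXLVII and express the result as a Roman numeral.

CCCLXV = 365
CCXLVII = 247
365 - 247 = 118

CXVIII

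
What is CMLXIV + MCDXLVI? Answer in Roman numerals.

CMLXIV = 964
MCDXLVI = 1446
964 + 1446 = 2410

MMCDX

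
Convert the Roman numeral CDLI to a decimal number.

CDLI: CD=400, L=50, I=1
400 + 50 + 1 = 451

451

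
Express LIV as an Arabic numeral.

LIV: L=50, IV=4
50 + 4 = 54

54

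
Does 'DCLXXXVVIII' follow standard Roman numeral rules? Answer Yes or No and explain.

'DCLXXXVVIII': V should not appear more than once

No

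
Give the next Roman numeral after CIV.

CIV = 104, so the next integer is 104 + 1 = 105

CV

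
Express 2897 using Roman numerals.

Convert 2897 to Roman numerals:
  2897 contains 2×1000 (MM)
  897 contains 1×500 (D)
  397 contains 3×100 (CCC)
  97 contains 1×90 (XC)
  7 contains 1×5 (V)
  2 contains 2×1 (II)

MMDCCCXCVII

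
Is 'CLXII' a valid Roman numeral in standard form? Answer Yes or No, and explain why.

'CLXII': Check the rules: uses only the symbols I, V, X, L, C, D, M; no symbol is repeated more than three times in a row; V, L and D each appear at most once; no smaller symbol precedes a larger one (values never increase from left to right). Value: C (100) + L (50) + X (10) + I (1) + I (1) = 162. So it is a valid standard Roman numeral.

Yes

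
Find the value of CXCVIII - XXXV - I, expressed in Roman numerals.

CXCVIII = 198, XXXV = 35, I = 1
198 - 35 = 163
163 - 1 = 162

CLXII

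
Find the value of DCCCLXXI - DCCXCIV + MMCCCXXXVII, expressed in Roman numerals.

DCCCLXXI = 871, DCCXCIV = 794, MMCCCXXXVII = 2337
871 - 794 = 77
77 + 2337 = 2414

MMCDXIV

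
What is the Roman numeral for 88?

Convert 88 to Roman numerals:
  88 contains 1×50 (L)
  38 contains 3×10 (XXX)
  8 contains 1×5 (V)
  3 contains 3×1 (III)

LXXXVIII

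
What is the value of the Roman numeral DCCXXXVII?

DCCXXXVII: D=500, C=100, C=100, X=10, X=10, X=10, V=5, I=1, I=1
500 + 100 + 100 + 10 + 10 + 10 + 5 + 1 + 1 = 737

737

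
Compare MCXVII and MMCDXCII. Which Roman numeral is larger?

MCXVII = 1117
MMCDXCII = 2492
2492 is larger

MMCDXCII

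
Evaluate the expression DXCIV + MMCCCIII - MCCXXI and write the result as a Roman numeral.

DXCIV = 594, MMCCCIII = 2303, MCCXXI = 1221
594 + 2303 = 2897
2897 - 1221 = 1676

MDCLXXVI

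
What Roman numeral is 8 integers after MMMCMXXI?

MMMCMXXI = 3921
3921 + 8 = 3929

MMMCMXXIX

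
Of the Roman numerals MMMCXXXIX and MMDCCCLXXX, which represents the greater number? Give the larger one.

MMMCXXXIX = 3139
MMDCCCLXXX = 2880
3139 is larger

MMMCXXXIX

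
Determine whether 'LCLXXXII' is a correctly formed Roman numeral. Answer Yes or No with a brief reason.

'LCLXXXII': L should not appear more than once

No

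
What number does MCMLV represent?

MCMLV: M=1000, CM=900, L=50, V=5
1000 + 900 + 50 + 5 = 1955

1955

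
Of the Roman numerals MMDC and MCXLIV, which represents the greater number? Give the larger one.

MMDC = 2600
MCXLIV = 1144
2600 is larger

MMDC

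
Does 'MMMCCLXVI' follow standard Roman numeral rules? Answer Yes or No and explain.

'MMMCCLXVI': Check the rules: uses only the symbols I, V, X, L, C, D, M; no symbol is repeated more than three times in a row; V, L and D each appear at most once; no smaller symbol precedes a larger one (values never increase from left to right). Value: M (1000) + M (1000) + M (1000) + C (100) + C (100) + L (50) + X (10) + V (5) + I (1) = 3266. So it is a valid standard Roman numeral.

Yes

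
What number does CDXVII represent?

CDXVII: CD=400, X=10, V=5, I=1, I=1
400 + 10 + 5 + 1 + 1 = 417

417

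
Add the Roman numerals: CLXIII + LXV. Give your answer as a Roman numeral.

CLXIII = 163
LXV = 65
163 + 65 = 228

CCXXVIII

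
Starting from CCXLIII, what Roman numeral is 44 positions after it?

CCXLIII = 243
243 + 44 = 287

CCLXXXVII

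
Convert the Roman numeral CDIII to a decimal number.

CDIII: CD=400, I=1, I=1, I=1
400 + 1 + 1 + 1 = 403

403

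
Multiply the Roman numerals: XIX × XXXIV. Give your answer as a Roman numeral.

XIX = 19
XXXIV = 34
19 × 34 = 646

DCXLVI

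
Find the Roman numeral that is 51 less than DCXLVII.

DCXLVII = 647
647 - 51 = 596

DXCVI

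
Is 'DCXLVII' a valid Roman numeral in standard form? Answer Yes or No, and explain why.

'DCXLVII': Check the rules: uses only the symbols I, V, X, L, C, D, M; no symbol is repeated more than three times in a row; V, L and D each appear at most once; the only place a smaller symbol precedes a larger one is the allowed subtractive pair XL, the symbol right after such a pair (if any) is smaller than the pair's first symbol, and otherwise the values never increase from left to right. Value: D (500) + C (100) + XL (40) + V (5) + I (1) + I (1) = 647. So it is a valid standard Roman numeral.

Yes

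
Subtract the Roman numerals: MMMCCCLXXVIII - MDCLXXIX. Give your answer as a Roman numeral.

MMMCCCLXXVIII = 3378
MDCLXXIX = 1679
3378 - 1679 = 1699

MDCXCIX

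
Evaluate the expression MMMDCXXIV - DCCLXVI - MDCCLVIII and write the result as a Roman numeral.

MMMDCXXIV = 3624, DCCLXVI = 766, MDCCLVIII = 1758
3624 - 766 = 2858
2858 - 1758 = 1100

MC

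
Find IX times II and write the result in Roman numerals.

IX = 9
II = 2
9 × 2 = 18

XVIII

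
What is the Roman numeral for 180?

Convert 180 to Roman numerals:
  180 contains 1×100 (C)
  80 contains 1×50 (L)
  30 contains 3×10 (XXX)

CLXXX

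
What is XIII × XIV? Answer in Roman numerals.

XIII = 13
XIV = 14
13 × 14 = 182

CLXXXII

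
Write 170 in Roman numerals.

Convert 170 to Roman numerals:
  170 contains 1×100 (C)
  70 contains 1×50 (L)
  20 contains 2×10 (XX)

CLXX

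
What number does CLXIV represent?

CLXIV: C=100, L=50, X=10, IV=4
100 + 50 + 10 + 4 = 164

164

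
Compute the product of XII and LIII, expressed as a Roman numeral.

XII = 12
LIII = 53
12 × 53 = 636

DCXXXVI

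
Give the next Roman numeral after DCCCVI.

DCCCVI = 806; next is 807

DCCCVII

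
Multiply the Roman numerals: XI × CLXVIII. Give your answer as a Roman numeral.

XI = 11
CLXVIII = 168
11 × 168 = 1848

MDCCCXLVIII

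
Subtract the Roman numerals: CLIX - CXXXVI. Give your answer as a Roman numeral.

CLIX = 159
CXXXVI = 136
159 - 136 = 23

XXIII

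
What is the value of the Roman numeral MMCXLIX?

MMCXLIX: M=1000, M=1000, C=100, XL=40, IX=9
1000 + 1000 + 100 + 40 + 9 = 2149

2149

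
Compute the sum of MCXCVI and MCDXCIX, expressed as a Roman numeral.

MCXCVI = 1196
MCDXCIX = 1499
1196 + 1499 = 2695

MMDCXCV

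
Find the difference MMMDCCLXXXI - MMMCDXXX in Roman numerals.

MMMDCCLXXXI = 3781
MMMCDXXX = 3430
3781 - 3430 = 351

CCCLI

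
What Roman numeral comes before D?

D = 500, so the previous integer is 500 - 1 = 499

CDXCIX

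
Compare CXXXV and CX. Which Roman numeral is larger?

CXXXV = 135
CX = 110
135 is larger

CXXXV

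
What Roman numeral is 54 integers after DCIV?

DCIV = 604
604 + 54 = 658

DCLVIII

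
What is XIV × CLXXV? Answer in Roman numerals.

XIV = 14
CLXXV = 175
14 × 175 = 2450

MMCDL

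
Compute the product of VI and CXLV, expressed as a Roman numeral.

VI = 6
CXLV = 145
6 × 145 = 870

DCCCLXX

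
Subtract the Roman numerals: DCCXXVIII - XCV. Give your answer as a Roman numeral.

DCCXXVIII = 728
XCV = 95
728 - 95 = 633

DCXXXIII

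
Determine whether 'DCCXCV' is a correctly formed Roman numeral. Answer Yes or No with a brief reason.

'DCCXCV': Check the rules: uses only the symbols I, V, X, L, C, D, M; no symbol is repeated more than three times in a row; V, L and D each appear at most once; the only place a smaller symbol precedes a larger one is the allowed subtractive pair XC, the symbol right after such a pair (if any) is smaller than the pair's first symbol, and otherwise the values never increase from left to right. Value: D (500) + C (100) + C (100) + XC (90) + V (5) = 795. So it is a valid standard Roman numeral.

Yes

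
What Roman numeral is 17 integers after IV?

IV = 4
4 + 17 = 21

XXI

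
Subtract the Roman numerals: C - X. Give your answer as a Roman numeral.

C = 100
X = 10
100 - 10 = 90

XC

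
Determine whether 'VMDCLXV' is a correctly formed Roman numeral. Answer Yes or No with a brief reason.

'VMDCLXV': V should not appear more than once

No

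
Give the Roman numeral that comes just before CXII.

CXII = 112; previous is 111

CXI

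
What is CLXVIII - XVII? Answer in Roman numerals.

CLXVIII = 168
XVII = 17
168 - 17 = 151

CLI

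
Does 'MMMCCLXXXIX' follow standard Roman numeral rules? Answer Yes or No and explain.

'MMMCCLXXXIX': Check the rules: uses only the symbols I, V, X, L, C, D, M; no symbol is repeated more than three times in a row; V, L and D each appear at most once; the only place a smaller symbol precedes a larger one is the allowed subtractive pair IX, the symbol right after such a pair (if any) is smaller than the pair's first symbol, and otherwise the values never increase from left to right. Value: M (1000) + M (1000) + M (1000) + C (100) + C (100) + L (50) + X (10) + X (10) + X (10) + IX (9) = 3289. So it is a valid standard Roman numeral.

Yes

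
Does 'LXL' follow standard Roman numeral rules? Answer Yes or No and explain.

'LXL': L should not appear more than once

No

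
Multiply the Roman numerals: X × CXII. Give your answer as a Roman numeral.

X = 10
CXII = 112
10 × 112 = 1120

MCXX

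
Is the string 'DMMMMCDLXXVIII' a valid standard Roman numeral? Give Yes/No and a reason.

'DMMMMCDLXXVIII': More than 3 consecutive M's

No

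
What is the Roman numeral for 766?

Convert 766 to Roman numerals:
  766 contains 1×500 (D)
  266 contains 2×100 (CC)
  66 contains 1×50 (L)
  16 contains 1×10 (X)
  6 contains 1×5 (V)
  1 contains 1×1 (I)

DCCLXVI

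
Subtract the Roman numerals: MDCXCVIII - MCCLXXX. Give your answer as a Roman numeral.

MDCXCVIII = 1698
MCCLXXX = 1280
1698 - 1280 = 418

CDXVIII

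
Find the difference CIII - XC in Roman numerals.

CIII = 103
XC = 90
103 - 90 = 13

XIII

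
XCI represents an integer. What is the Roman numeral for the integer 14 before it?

XCI = 91
91 - 14 = 77

LXXVII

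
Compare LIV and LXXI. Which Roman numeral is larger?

LIV = 54
LXXI = 71
71 is larger

LXXI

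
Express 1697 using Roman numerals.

Convert 1697 to Roman numerals:
  1697 contains 1×1000 (M)
  697 contains 1×500 (D)
  197 contains 1×100 (C)
  97 contains 1×90 (XC)
  7 contains 1×5 (V)
  2 contains 2×1 (II)

MDCXCVII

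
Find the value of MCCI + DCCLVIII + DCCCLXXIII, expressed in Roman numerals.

MCCI = 1201, DCCLVIII = 758, DCCCLXXIII = 873
1201 + 758 = 1959
1959 + 873 = 2832

MMDCCCXXXII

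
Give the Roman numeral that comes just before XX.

XX = 20, so the previous integer is 20 - 1 = 19

XIX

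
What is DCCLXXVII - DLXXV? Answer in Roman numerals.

DCCLXXVII = 777
DLXXV = 575
777 - 575 = 202

CCII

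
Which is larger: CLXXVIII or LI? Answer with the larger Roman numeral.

CLXXVIII = 178
LI = 51
178 is larger

CLXXVIII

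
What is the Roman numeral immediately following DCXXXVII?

DCXXXVII = 637, so the next integer is 637 + 1 = 638

DCXXXVIII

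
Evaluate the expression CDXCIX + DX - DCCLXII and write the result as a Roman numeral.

CDXCIX = 499, DX = 510, DCCLXII = 762
499 + 510 = 1009
1009 - 762 = 247

CCXLVII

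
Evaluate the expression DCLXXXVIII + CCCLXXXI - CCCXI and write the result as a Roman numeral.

DCLXXXVIII = 688, CCCLXXXI = 381, CCCXI = 311
688 + 381 = 1069
1069 - 311 = 758

DCCLVIII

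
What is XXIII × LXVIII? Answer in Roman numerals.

XXIII = 23
LXVIII = 68
23 × 68 = 1564

MDLXIV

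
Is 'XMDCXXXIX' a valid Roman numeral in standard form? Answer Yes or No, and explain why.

'XMDCXXXIX': Invalid subtractive combination: XM

No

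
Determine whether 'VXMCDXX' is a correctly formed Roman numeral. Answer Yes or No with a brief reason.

'VXMCDXX': Invalid subtractive combination: VX

No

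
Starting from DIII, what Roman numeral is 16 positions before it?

DIII = 503
503 - 16 = 487

CDLXXXVII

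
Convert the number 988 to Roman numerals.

Convert 988 to Roman numerals:
  988 contains 1×900 (CM)
  88 contains 1×50 (L)
  38 contains 3×10 (XXX)
  8 contains 1×5 (V)
  3 contains 3×1 (III)

CMLXXXVIII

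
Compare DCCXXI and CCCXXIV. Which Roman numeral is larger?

DCCXXI = 721
CCCXXIV = 324
721 is larger

DCCXXI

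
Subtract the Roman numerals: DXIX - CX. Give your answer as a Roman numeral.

DXIX = 519
CX = 110
519 - 110 = 409

CDIX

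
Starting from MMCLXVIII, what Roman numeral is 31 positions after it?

MMCLXVIII = 2168
2168 + 31 = 2199

MMCXCIX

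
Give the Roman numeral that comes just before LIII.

LIII = 53; previous is 52

LII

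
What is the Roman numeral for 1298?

Convert 1298 to Roman numerals:
  1298 contains 1×1000 (M)
  298 contains 2×100 (CC)
  98 contains 1×90 (XC)
  8 contains 1×5 (V)
  3 contains 3×1 (III)

MCCXCVIII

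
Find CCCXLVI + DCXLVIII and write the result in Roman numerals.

CCCXLVI = 346
DCXLVIII = 648
346 + 648 = 994

CMXCIV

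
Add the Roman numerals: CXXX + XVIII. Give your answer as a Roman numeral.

CXXX = 130
XVIII = 18
130 + 18 = 148

CXLVIII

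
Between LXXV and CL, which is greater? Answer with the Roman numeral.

LXXV = 75
CL = 150
150 is larger

CL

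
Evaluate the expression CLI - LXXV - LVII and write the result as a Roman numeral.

CLI = 151, LXXV = 75, LVII = 57
151 - 75 = 76
76 - 57 = 19

XIX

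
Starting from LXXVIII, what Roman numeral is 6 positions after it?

LXXVIII = 78
78 + 6 = 84

LXXXIV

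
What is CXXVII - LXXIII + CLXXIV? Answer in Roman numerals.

CXXVII = 127, LXXIII = 73, CLXXIV = 174
127 - 73 = 54
54 + 174 = 228

CCXXVIII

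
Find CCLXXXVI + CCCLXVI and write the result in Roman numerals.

CCLXXXVI = 286
CCCLXVI = 366
286 + 366 = 652

DCLII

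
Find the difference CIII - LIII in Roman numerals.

CIII = 103
LIII = 53
103 - 53 = 50

L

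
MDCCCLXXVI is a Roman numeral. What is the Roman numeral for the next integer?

MDCCCLXXVI = 1876, so the next integer is 1876 + 1 = 1877

MDCCCLXXVII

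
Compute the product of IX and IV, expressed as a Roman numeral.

IX = 9
IV = 4
9 × 4 = 36

XXXVI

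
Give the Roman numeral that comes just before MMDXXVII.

MMDXXVII = 2527, so the previous integer is 2527 - 1 = 2526

MMDXXVI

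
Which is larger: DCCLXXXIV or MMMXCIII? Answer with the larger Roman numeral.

DCCLXXXIV = 784
MMMXCIII = 3093
3093 is larger

MMMXCIII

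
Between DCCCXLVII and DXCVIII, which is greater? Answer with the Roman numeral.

DCCCXLVII = 847
DXCVIII = 598
847 is larger

DCCCXLVII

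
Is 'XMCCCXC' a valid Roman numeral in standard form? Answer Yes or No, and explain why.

'XMCCCXC': Invalid subtractive combination: XM

No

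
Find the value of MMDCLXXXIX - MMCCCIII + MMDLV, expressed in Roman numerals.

MMDCLXXXIX = 2689, MMCCCIII = 2303, MMDLV = 2555
2689 - 2303 = 386
386 + 2555 = 2941

MMCMXLI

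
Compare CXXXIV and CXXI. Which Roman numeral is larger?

CXXXIV = 134
CXXI = 121
134 is larger

CXXXIV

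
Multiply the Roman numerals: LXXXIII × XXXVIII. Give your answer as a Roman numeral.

LXXXIII = 83
XXXVIII = 38
83 × 38 = 3154

MMMCLIV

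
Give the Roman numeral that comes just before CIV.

CIV = 104; previous is 103

CIII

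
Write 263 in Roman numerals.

Convert 263 to Roman numerals:
  263 contains 2×100 (CC)
  63 contains 1×50 (L)
  13 contains 1×10 (X)
  3 contains 3×1 (III)

CCLXIII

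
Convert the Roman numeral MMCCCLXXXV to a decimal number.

MMCCCLXXXV: M=1000, M=1000, C=100, C=100, C=100, L=50, X=10, X=10, X=10, V=5
1000 + 1000 + 100 + 100 + 100 + 50 + 10 + 10 + 10 + 5 = 2385

2385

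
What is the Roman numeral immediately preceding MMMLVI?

MMMLVI = 3056, so the previous integer is 3056 - 1 = 3055

MMMLV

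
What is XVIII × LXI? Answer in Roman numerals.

XVIII = 18
LXI = 61
18 × 61 = 1098

MXCVIII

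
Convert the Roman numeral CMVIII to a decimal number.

CMVIII: CM=900, V=5, I=1, I=1, I=1
900 + 5 + 1 + 1 + 1 = 908

908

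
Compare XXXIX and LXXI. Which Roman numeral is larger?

XXXIX = 39
LXXI = 71
71 is larger

LXXI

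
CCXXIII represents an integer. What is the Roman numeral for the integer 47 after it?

CCXXIII = 223
223 + 47 = 270

CCLXX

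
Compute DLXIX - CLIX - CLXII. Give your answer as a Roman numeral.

DLXIX = 569, CLIX = 159, CLXII = 162
569 - 159 = 410
410 - 162 = 248

CCXLVIII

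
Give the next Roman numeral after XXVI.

XXVI = 26, so the next integer is 26 + 1 = 27

XXVII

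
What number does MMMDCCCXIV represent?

MMMDCCCXIV: M=1000, M=1000, M=1000, D=500, C=100, C=100, C=100, X=10, IV=4
1000 + 1000 + 1000 + 500 + 100 + 100 + 100 + 10 + 4 = 3814

3814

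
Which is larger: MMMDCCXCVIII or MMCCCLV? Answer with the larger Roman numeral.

MMMDCCXCVIII = 3798
MMCCCLV = 2355
3798 is larger

MMMDCCXCVIII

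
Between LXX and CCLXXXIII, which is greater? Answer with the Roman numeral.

LXX = 70
CCLXXXIII = 283
283 is larger

CCLXXXIII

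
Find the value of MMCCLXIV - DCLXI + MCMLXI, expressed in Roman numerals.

MMCCLXIV = 2264, DCLXI = 661, MCMLXI = 1961
2264 - 661 = 1603
1603 + 1961 = 3564

MMMDLXIV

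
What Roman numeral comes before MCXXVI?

MCXXVI = 1126; previous is 1125

MCXXV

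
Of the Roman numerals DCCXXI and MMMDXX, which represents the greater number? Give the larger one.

DCCXXI = 721
MMMDXX = 3520
3520 is larger

MMMDXX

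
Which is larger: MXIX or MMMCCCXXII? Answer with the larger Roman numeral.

MXIX = 1019
MMMCCCXXII = 3322
3322 is larger

MMMCCCXXII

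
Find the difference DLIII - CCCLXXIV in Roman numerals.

DLIII = 553
CCCLXXIV = 374
553 - 374 = 179

CLXXIX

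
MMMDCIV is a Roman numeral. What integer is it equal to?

MMMDCIV: M=1000, M=1000, M=1000, D=500, C=100, IV=4
1000 + 1000 + 1000 + 500 + 100 + 4 = 3604

3604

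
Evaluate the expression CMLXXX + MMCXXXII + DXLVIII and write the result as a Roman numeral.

CMLXXX = 980, MMCXXXII = 2132, DXLVIII = 548
980 + 2132 = 3112
3112 + 548 = 3660

MMMDCLX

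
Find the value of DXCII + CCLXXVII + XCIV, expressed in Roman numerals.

DXCII = 592, CCLXXVII = 277, XCIV = 94
592 + 277 = 869
869 + 94 = 963

CMLXIII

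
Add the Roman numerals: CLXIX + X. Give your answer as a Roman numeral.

CLXIX = 169
X = 10
169 + 10 = 179

CLXXIX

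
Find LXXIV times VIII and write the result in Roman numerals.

LXXIV = 74
VIII = 8
74 × 8 = 592

DXCII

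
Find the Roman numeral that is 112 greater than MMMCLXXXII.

MMMCLXXXII = 3182
3182 + 112 = 3294

MMMCCXCIV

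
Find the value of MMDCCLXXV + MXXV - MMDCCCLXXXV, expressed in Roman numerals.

MMDCCLXXV = 2775, MXXV = 1025, MMDCCCLXXXV = 2885
2775 + 1025 = 3800
3800 - 2885 = 915

CMXV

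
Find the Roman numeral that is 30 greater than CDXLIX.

CDXLIX = 449
449 + 30 = 479

CDLXXIX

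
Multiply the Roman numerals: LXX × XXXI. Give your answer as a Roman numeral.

LXX = 70
XXXI = 31
70 × 31 = 2170

MMCLXX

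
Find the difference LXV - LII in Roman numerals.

LXV = 65
LII = 52
65 - 52 = 13

XIII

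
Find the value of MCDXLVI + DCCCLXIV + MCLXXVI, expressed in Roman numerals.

MCDXLVI = 1446, DCCCLXIV = 864, MCLXXVI = 1176
1446 + 864 = 2310
2310 + 1176 = 3486

MMMCDLXXXVI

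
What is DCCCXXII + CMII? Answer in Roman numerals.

DCCCXXII = 822
CMII = 902
822 + 902 = 1724

MDCCXXIV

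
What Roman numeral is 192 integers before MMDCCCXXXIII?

MMDCCCXXXIII = 2833
2833 - 192 = 2641

MMDCXLI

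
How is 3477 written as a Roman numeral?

Convert 3477 to Roman numerals:
  3477 contains 3×1000 (MMM)
  477 contains 1×400 (CD)
  77 contains 1×50 (L)
  27 contains 2×10 (XX)
  7 contains 1×5 (V)
  2 contains 2×1 (II)

MMMCDLXXVII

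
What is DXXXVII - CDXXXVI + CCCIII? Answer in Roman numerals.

DXXXVII = 537, CDXXXVI = 436, CCCIII = 303
537 - 436 = 101
101 + 303 = 404

CDIV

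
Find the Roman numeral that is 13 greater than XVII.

XVII = 17
17 + 13 = 30

XXX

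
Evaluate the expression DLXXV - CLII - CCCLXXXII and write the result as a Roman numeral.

DLXXV = 575, CLII = 152, CCCLXXXII = 382
575 - 152 = 423
423 - 382 = 41

XLI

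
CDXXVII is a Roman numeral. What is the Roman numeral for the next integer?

CDXXVII = 427; next is 428

CDXXVIII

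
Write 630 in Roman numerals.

Convert 630 to Roman numerals:
  630 contains 1×500 (D)
  130 contains 1×100 (C)
  30 contains 3×10 (XXX)

DCXXX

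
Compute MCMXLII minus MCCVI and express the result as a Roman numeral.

MCMXLII = 1942
MCCVI = 1206
1942 - 1206 = 736

DCCXXXVI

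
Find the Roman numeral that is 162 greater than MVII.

MVII = 1007
1007 + 162 = 1169

MCLXIX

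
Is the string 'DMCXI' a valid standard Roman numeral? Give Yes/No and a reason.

'DMCXI': Invalid subtractive combination: DM

No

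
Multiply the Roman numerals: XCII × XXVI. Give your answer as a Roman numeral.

XCII = 92
XXVI = 26
92 × 26 = 2392

MMCCCXCII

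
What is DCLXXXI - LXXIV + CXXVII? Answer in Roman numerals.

DCLXXXI = 681, LXXIV = 74, CXXVII = 127
681 - 74 = 607
607 + 127 = 734

DCCXXXIV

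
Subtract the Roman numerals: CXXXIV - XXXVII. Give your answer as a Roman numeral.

CXXXIV = 134
XXXVII = 37
134 - 37 = 97

XCVII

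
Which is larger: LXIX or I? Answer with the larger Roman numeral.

LXIX = 69
I = 1
69 is larger

LXIX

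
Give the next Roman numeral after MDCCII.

MDCCII = 1702, so the next integer is 1702 + 1 = 1703

MDCCIII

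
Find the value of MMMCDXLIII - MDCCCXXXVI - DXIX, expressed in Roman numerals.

MMMCDXLIII = 3443, MDCCCXXXVI = 1836, DXIX = 519
3443 - 1836 = 1607
1607 - 519 = 1088

MLXXXVIII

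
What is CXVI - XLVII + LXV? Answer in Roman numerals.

CXVI = 116, XLVII = 47, LXV = 65
116 - 47 = 69
69 + 65 = 134

CXXXIV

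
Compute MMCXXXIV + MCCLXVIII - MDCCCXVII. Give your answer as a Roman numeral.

MMCXXXIV = 2134, MCCLXVIII = 1268, MDCCCXVII = 1817
2134 + 1268 = 3402
3402 - 1817 = 1585

MDLXXXV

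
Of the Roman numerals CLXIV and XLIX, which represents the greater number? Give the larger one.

CLXIV = 164
XLIX = 49
164 is larger

CLXIV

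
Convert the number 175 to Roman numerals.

Convert 175 to Roman numerals:
  175 contains 1×100 (C)
  75 contains 1×50 (L)
  25 contains 2×10 (XX)
  5 contains 1×5 (V)

CLXXV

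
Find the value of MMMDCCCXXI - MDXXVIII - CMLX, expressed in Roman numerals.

MMMDCCCXXI = 3821, MDXXVIII = 1528, CMLX = 960
3821 - 1528 = 2293
2293 - 960 = 1333

MCCCXXXIII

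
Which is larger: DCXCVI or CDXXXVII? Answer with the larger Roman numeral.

DCXCVI = 696
CDXXXVII = 437
696 is larger

DCXCVI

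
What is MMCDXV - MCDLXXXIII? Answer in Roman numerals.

MMCDXV = 2415
MCDLXXXIII = 1483
2415 - 1483 = 932

CMXXXII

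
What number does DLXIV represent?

DLXIV: D=500, L=50, X=10, IV=4
500 + 50 + 10 + 4 = 564

564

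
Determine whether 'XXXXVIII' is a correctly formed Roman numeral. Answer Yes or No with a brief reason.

'XXXXVIII': More than 3 consecutive X's

No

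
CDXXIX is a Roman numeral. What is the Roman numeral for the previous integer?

CDXXIX = 429, so the previous integer is 429 - 1 = 428

CDXXVIII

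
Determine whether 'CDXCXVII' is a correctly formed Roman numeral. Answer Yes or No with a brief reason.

'CDXCXVII': X cannot come right after the subtractive pair XC: once X is subtracted in XC, the next symbol must be smaller than X

No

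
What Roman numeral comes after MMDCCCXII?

MMDCCCXII = 2812, so the next integer is 2812 + 1 = 2813

MMDCCCXIII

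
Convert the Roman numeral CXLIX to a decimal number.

CXLIX: C=100, XL=40, IX=9
100 + 40 + 9 = 149

149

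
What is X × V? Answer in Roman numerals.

X = 10
V = 5
10 × 5 = 50

L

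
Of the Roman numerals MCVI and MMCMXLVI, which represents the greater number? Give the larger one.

MCVI = 1106
MMCMXLVI = 2946
2946 is larger

MMCMXLVI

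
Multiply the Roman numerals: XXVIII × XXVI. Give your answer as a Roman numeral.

XXVIII = 28
XXVI = 26
28 × 26 = 728

DCCXXVIII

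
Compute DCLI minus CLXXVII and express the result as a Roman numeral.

DCLI = 651
CLXXVII = 177
651 - 177 = 474

CDLXXIV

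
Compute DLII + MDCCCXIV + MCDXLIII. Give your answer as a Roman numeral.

DLII = 552, MDCCCXIV = 1814, MCDXLIII = 1443
552 + 1814 = 2366
2366 + 1443 = 3809

MMMDCCCIX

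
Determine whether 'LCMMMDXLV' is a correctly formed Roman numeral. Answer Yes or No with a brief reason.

'LCMMMDXLV': L should not appear more than once

No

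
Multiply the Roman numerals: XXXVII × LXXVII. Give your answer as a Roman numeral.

XXXVII = 37
LXXVII = 77
37 × 77 = 2849

MMDCCCXLIX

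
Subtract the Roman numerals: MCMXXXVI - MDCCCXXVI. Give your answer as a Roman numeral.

MCMXXXVI = 1936
MDCCCXXVI = 1826
1936 - 1826 = 110

CX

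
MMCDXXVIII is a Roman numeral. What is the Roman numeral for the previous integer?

MMCDXXVIII = 2428; previous is 2427

MMCDXXVII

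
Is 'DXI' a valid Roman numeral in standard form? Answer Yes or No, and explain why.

'DXI': Check the rules: uses only the symbols I, V, X, L, C, D, M; no symbol is repeated more than three times in a row; V, L and D each appear at most once; no smaller symbol precedes a larger one (values never increase from left to right). Value: D (500) + X (10) + I (1) = 511. So it is a valid standard Roman numeral.

Yes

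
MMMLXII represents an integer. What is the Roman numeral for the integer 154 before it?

MMMLXII = 3062
3062 - 154 = 2908

MMCMVIII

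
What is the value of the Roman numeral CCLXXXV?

CCLXXXV: C=100, C=100, L=50, X=10, X=10, X=10, V=5
100 + 100 + 50 + 10 + 10 + 10 + 5 = 285

285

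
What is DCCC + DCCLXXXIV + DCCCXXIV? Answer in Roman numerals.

DCCC = 800, DCCLXXXIV = 784, DCCCXXIV = 824
800 + 784 = 1584
1584 + 824 = 2408

MMCDVIII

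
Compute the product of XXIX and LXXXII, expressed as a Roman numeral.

XXIX = 29
LXXXII = 82
29 × 82 = 2378

MMCCCLXXVIII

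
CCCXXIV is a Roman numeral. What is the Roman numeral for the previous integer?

CCCXXIV = 324; previous is 323

CCCXXIII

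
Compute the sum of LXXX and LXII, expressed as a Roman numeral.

LXXX = 80
LXII = 62
80 + 62 = 142

CXLII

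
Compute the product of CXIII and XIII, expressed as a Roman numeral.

CXIII = 113
XIII = 13
113 × 13 = 1469

MCDLXIX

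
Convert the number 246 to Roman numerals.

Convert 246 to Roman numerals:
  246 contains 2×100 (CC)
  46 contains 1×40 (XL)
  6 contains 1×5 (V)
  1 contains 1×1 (I)

CCXLVI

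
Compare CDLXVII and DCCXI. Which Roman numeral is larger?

CDLXVII = 467
DCCXI = 711
711 is larger

DCCXI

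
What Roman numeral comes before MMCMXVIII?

MMCMXVIII = 2918; previous is 2917

MMCMXVII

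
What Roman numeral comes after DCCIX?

DCCIX = 709; next is 710

DCCX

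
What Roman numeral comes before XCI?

XCI = 91; previous is 90

XC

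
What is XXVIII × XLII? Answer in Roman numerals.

XXVIII = 28
XLII = 42
28 × 42 = 1176

MCLXXVI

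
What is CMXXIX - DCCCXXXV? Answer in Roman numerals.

CMXXIX = 929
DCCCXXXV = 835
929 - 835 = 94

XCIV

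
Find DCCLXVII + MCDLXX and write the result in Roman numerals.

DCCLXVII = 767
MCDLXX = 1470
767 + 1470 = 2237

MMCCXXXVII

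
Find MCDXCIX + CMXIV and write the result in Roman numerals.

MCDXCIX = 1499
CMXIV = 914
1499 + 914 = 2413

MMCDXIII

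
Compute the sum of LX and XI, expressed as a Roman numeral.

LX = 60
XI = 11
60 + 11 = 71

LXXI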